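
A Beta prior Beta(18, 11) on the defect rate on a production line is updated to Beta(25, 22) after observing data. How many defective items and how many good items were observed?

7 defective items and 11 good items

Beta is conjugate to the binomial likelihood: posterior = Beta(a+s, b+f).
So s = 25 − 18 = 7 and f = 22 − 11 = 11.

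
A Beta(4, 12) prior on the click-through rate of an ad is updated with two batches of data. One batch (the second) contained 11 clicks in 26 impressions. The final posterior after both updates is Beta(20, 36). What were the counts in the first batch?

Sequential conjugate updates are equivalent to a single update on the pooled data, so total successes = posterior α − prior α and total failures = posterior β − prior β.
Total across both batches: 20−4=16 clicks, 36−12=24 non-clicks.
Subtract the second batch: 16−11=5 clicks and 24−15=9 non-clicks.

5 clicks and 9 non-clicks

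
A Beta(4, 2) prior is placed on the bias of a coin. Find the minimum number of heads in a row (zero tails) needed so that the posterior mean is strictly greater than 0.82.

After k heads and 0 tails the posterior is Beta(4+k, 2), with mean (4+k)/(4+2+k).
Set (4+k)/(6+k) > 0.82 and solve: k > (0.82·6 − 4)/(1 − 0.82) = 5.111.
The smallest integer exceeding 5.111 is 6.

k = 6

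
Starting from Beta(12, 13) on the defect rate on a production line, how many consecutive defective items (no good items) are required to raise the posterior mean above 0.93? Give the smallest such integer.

After k defective items and 0 good items the posterior is Beta(12+k, 13), with mean (12+k)/(12+13+k).
Set (12+k)/(25+k) > 0.93 and solve: k > (0.93·25 − 12)/(1 − 0.93) = 160.714.
The smallest integer exceeding 160.714 is 161, and checking k=161: (173)/(186) = 0.9301 > 0.93.

k = 161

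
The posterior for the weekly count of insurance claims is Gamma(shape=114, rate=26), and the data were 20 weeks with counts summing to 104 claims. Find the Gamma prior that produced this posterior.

Gamma(shape=10, rate=6)

Gamma–Poisson conjugacy: posterior shape = α + Σxᵢ, posterior rate = β + n.
So α = 114 − 104 = 10 and β = 26 − 20 = 6.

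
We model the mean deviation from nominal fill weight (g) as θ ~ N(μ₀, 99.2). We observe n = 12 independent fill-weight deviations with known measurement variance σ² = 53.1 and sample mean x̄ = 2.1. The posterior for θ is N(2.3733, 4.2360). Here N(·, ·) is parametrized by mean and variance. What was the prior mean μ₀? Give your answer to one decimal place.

With known observation variance, the Normal–Normal posterior has precision τ_n = τ₀ + n/σ² and mean μ_n = (τ₀μ₀ + (n/σ²)x̄)/τ_n.
Here τ₀ = 1/99.2 = 0.010081 and τ_data = 12/53.1 = 0.225989, so τ_n = 0.236070.
Rearranging for μ₀: μ₀ = (μ_n·τ_n − τ_data·x̄)/τ₀ = (2.3733·0.236070 − 0.225989·2.1) / 0.010081 = 0.085688/0.010081 ≈ 8.5.

μ₀ = 8.5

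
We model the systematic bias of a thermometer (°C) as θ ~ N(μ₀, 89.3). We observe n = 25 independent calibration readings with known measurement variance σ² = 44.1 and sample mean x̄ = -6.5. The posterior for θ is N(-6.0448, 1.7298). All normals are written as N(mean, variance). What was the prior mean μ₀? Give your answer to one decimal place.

With known observation variance, the Normal–Normal posterior has precision τ_n = τ₀ + n/σ² and mean μ_n = (τ₀μ₀ + (n/σ²)x̄)/τ_n.
Here τ₀ = 1/89.3 = 0.011198 and τ_data = 25/44.1 = 0.566893, so τ_n = 0.578091.
Rearranging for μ₀: μ₀ = (μ_n·τ_n − τ_data·x̄)/τ₀ = (-6.0448·0.578091 − 0.566893·-6.5) / 0.011198 = 0.190360/0.011198 ≈ 17.0.

μ₀ = 17.0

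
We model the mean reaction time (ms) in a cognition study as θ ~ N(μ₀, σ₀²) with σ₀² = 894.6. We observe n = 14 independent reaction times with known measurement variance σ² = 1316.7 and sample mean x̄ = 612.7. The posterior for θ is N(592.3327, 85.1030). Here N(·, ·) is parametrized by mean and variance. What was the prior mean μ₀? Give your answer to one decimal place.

μ₀ = 398.6

With known observation variance, the Normal–Normal posterior has precision τ_n = τ₀ + n/σ² and mean μ_n = (τ₀μ₀ + (n/σ²)x̄)/τ_n.
Here τ₀ = 1/894.6 = 0.001118 and τ_data = 14/1316.7 = 0.010633, so τ_n = 0.011751.
Rearranging for μ₀: μ₀ = (μ_n·τ_n − τ_data·x̄)/τ₀ = (592.3327·0.011751 − 0.010633·612.7) / 0.001118 = 0.445662/0.001118 ≈ 398.6.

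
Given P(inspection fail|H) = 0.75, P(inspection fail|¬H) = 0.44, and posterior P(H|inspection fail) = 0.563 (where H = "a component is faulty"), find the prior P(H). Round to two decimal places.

Bayes' rule in odds form gives O(H|E) = O(H)·[P(E|H)/P(E|¬H)], hence O(H) = O(H|E)/LR.
Posterior odds = 0.563/(1−0.563) = 1.2883. LR = 0.75/0.44 = 1.7045.
Prior odds = 1.2883/1.7045 = 0.7558, so P(H) = 0.7558/(1+0.7558) ≈ 0.43.

P(H) = 0.43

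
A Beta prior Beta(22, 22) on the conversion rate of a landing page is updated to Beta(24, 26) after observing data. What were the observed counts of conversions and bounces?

2 conversions and 4 bounces

Beta is conjugate to the binomial likelihood: posterior = Beta(α+s, β+f).
So s = 24 − 22 = 2 and f = 26 − 22 = 4.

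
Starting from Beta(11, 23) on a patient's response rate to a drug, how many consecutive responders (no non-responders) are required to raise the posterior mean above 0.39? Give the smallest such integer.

k = 4

After k responders and 0 non-responders the posterior is Beta(11+k, 23), with mean (11+k)/(11+23+k).
Set (11+k)/(34+k) > 0.39 and solve: k > (0.39·34 − 11)/(1 − 0.39) = 3.705.
The smallest integer exceeding 3.705 is 4, and checking k=4: (15)/(38) = 0.3947 > 0.39.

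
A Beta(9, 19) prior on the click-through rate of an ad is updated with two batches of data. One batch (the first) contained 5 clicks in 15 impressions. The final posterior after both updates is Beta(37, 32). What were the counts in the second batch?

23 clicks and 3 non-clicks

Because Beta–binomial updating is additive in the counts, the combined data contributed (α_post−α_prior, β_post−β_prior) successes and failures.
Total across both batches: 37−9=28 clicks, 32−19=13 non-clicks.
Subtract the first batch: 28−5=23 clicks and 13−10=3 non-clicks.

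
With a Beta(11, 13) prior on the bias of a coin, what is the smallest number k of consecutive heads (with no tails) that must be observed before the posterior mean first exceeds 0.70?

After k heads and 0 tails the posterior is Beta(11+k, 13), with mean (11+k)/(11+13+k).
Set (11+k)/(24+k) > 0.70 and solve: k > (0.70·24 − 11)/(1 − 0.70) = 19.333.
The smallest integer exceeding 19.333 is 20, and checking k=20: (31)/(44) = 0.7045 > 0.70.

k = 20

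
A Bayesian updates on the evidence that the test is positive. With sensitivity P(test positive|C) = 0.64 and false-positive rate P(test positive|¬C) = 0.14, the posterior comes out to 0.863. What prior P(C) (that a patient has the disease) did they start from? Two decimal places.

In odds form, posterior odds = prior odds × likelihood ratio, so prior odds = posterior odds ÷ LR.
Posterior odds = 0.863/(1−0.863) = 6.2993. LR = 0.64/0.14 = 4.5714.
Prior odds = 6.2993/4.5714 = 1.3780, so P(C) = 1.3780/(1+1.3780) ≈ 0.58.

P(C) = 0.58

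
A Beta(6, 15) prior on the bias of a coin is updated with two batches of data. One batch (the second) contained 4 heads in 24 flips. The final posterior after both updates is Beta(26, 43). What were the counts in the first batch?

Sequential conjugate updates are equivalent to a single update on the pooled data, so total successes = posterior α − prior α and total failures = posterior β − prior β.
Total across both batches: 26−6=20 heads, 43−15=28 tails.
Subtract the second batch: 20−4=16 heads and 28−20=8 tails.

16 heads and 8 tails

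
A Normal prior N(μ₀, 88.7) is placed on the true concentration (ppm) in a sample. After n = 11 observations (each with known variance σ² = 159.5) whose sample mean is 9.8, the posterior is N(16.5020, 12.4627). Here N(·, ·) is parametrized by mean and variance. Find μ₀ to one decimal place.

With known observation variance, the Normal–Normal posterior has precision τ_n = τ₀ + n/σ² and mean μ_n = (τ₀μ₀ + (n/σ²)x̄)/τ_n.
Here τ₀ = 1/88.7 = 0.011274 and τ_data = 11/159.5 = 0.068966, so τ_n = 0.080240.
Rearranging for μ₀: μ₀ = (μ_n·τ_n − τ_data·x̄)/τ₀ = (16.5020·0.080240 − 0.068966·9.8) / 0.011274 = 0.648254/0.011274 ≈ 57.5.

μ₀ = 57.5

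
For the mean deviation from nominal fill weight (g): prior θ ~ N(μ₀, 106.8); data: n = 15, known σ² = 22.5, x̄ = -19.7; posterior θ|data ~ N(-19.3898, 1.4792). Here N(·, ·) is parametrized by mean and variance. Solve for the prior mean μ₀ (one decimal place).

μ₀ = 2.7

The posterior mean is a precision-weighted average: μ_n = (τ₀μ₀ + τ_data·x̄)/(τ₀+τ_data), with τ₀=1/σ₀² and τ_data=n/σ².
Here τ₀ = 1/106.8 = 0.009363 and τ_data = 15/22.5 = 0.666667, so τ_n = 0.676030.
Rearranging for μ₀: μ₀ = (μ_n·τ_n − τ_data·x̄)/τ₀ = (-19.3898·0.676030 − 0.666667·-19.7) / 0.009363 = 0.025253/0.009363 ≈ 2.7.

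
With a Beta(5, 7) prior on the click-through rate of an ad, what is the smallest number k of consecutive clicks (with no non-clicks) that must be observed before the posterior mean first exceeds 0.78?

After k clicks and 0 non-clicks the posterior is Beta(5+k, 7), with mean (5+k)/(5+7+k).
Set (5+k)/(12+k) > 0.78 and solve: k > (0.78·12 − 5)/(1 − 0.78) = 19.818.
The smallest integer exceeding 19.818 is 20.

k = 20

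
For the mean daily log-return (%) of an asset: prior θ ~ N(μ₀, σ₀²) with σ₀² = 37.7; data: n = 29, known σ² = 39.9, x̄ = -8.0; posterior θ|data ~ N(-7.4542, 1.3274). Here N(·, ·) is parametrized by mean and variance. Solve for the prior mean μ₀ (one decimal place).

The posterior mean is a precision-weighted average: μ_n = (τ₀μ₀ + τ_data·x̄)/(τ₀+τ_data), with τ₀=1/σ₀² and τ_data=n/σ².
Here τ₀ = 1/37.7 = 0.026525 and τ_data = 29/39.9 = 0.726817, so τ_n = 0.753342.
Rearranging for μ₀: μ₀ = (μ_n·τ_n − τ_data·x̄)/τ₀ = (-7.4542·0.753342 − 0.726817·-8.0) / 0.026525 = 0.198974/0.026525 ≈ 7.5.

μ₀ = 7.5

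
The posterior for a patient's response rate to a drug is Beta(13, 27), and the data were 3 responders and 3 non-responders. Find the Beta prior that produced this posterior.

Beta(10, 24)

A Beta(a, b) prior with s successes and f failures in binomial data gives a Beta(a+s, b+f) posterior.
So a = 13 − 3 = 10 and b = 27 − 3 = 24.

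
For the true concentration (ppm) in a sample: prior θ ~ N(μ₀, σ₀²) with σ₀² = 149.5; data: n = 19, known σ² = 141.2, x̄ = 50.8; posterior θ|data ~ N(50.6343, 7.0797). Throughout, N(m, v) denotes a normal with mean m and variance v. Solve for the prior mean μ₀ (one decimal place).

μ₀ = 47.3

With known observation variance, the Normal–Normal posterior has precision τ_n = τ₀ + n/σ² and mean μ_n = (τ₀μ₀ + (n/σ²)x̄)/τ_n.
Here τ₀ = 1/149.5 = 0.006689 and τ_data = 19/141.2 = 0.134561, so τ_n = 0.141250.
Rearranging for μ₀: μ₀ = (μ_n·τ_n − τ_data·x̄)/τ₀ = (50.6343·0.141250 − 0.134561·50.8) / 0.006689 = 0.316396/0.006689 ≈ 47.3.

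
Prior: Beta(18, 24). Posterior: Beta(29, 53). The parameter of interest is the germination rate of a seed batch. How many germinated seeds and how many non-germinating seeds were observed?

Beta is conjugate to the binomial likelihood: posterior = Beta(α+s, β+f).
Match parameters: s=29−18=11, f=53−24=29.

11 germinated seeds and 29 non-germinating seeds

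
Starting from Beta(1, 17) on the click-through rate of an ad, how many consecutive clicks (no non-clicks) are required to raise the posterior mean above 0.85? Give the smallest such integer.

k = 96

After k clicks and 0 non-clicks the posterior is Beta(1+k, 17), with mean (1+k)/(1+17+k).
Set (1+k)/(18+k) > 0.85 and solve: k > (0.85·18 − 1)/(1 − 0.85) = 95.333.
The smallest integer exceeding 95.333 is 96, and checking k=96: (97)/(114) = 0.8509 > 0.85.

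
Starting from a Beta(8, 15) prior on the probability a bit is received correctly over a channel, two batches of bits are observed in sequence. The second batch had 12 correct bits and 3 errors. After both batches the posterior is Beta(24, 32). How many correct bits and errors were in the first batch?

4 correct bits and 14 errors

Because Beta–binomial updating is additive in the counts, the combined data contributed (α_post−α_prior, β_post−β_prior) successes and failures.
Total across both batches: 24−8=16 correct bits, 32−15=17 errors.
Subtract the second batch: 16−12=4 correct bits and 17−3=14 errors.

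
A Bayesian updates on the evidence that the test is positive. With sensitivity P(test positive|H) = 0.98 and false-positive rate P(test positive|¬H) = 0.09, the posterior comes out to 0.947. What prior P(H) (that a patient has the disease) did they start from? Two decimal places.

In odds form, posterior odds = prior odds × likelihood ratio, so prior odds = posterior odds ÷ LR.
Posterior odds = 0.947/(1−0.947) = 17.8679. LR = 0.98/0.09 = 10.8889.
Prior odds = 17.8679/10.8889 = 1.6409, so P(H) = 1.6409/(1+1.6409) ≈ 0.62.

P(H) = 0.62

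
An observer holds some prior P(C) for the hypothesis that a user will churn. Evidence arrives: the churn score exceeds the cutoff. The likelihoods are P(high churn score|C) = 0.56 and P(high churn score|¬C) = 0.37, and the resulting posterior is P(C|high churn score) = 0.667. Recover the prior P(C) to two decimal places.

Bayes' rule in odds form gives O(C|E) = O(C)·[P(E|C)/P(E|¬C)], hence O(C) = O(C|E)/LR.
Posterior odds = 0.667/(1−0.667) = 2.0030. LR = 0.56/0.37 = 1.5135.
Prior odds = 2.0030/1.5135 = 1.3234, so P(C) = 1.3234/(1+1.3234) ≈ 0.57.

P(C) = 0.57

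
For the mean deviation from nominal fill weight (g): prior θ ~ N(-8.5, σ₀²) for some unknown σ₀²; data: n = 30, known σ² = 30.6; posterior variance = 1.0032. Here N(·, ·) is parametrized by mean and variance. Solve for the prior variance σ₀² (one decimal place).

For the Normal–Normal model with known σ², precisions add: τ_n = τ₀ + n/σ².
So 1/σ₀² = 1/1.0032 − 30/30.6 = 0.996810 − 0.980392 = 0.016418.
Hence σ₀² = 1/0.016418 ≈ 60.9.

σ₀² = 60.9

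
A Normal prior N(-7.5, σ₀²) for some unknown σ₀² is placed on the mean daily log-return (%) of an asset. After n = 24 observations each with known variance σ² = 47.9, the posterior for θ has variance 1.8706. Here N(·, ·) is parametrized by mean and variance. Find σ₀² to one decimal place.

σ₀² = 29.8

Posterior precision equals prior precision plus data precision: 1/σ_n² = 1/σ₀² + n/σ².
So 1/σ₀² = 1/1.8706 − 24/47.9 = 0.534588 − 0.501044 = 0.033544.
Hence σ₀² = 1/0.033544 ≈ 29.8.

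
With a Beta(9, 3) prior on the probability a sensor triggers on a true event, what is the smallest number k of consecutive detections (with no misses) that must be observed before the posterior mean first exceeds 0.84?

k = 7

After k detections and 0 misses the posterior is Beta(9+k, 3), with mean (9+k)/(9+3+k).
Set (9+k)/(12+k) > 0.84 and solve: k > (0.84·12 − 9)/(1 − 0.84) = 6.750.
The smallest integer exceeding 6.750 is 7, and checking k=7: (16)/(19) = 0.8421 > 0.84.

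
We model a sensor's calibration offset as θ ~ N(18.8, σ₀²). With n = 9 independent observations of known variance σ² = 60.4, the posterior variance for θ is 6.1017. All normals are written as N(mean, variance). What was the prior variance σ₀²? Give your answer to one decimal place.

For the Normal–Normal model with known σ², precisions add: τ_n = τ₀ + n/σ².
So 1/σ₀² = 1/6.1017 − 9/60.4 = 0.163889 − 0.149007 = 0.014882.
Hence σ₀² = 1/0.014882 ≈ 67.2.

σ₀² = 67.2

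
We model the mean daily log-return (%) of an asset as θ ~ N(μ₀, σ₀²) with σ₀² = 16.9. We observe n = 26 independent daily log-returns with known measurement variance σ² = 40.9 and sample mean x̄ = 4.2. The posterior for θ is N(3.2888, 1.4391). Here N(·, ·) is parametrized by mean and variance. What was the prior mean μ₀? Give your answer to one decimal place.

μ₀ = -6.5

With known observation variance, the Normal–Normal posterior has precision τ_n = τ₀ + n/σ² and mean μ_n = (τ₀μ₀ + (n/σ²)x̄)/τ_n.
Here τ₀ = 1/16.9 = 0.059172 and τ_data = 26/40.9 = 0.635697, so τ_n = 0.694869.
Rearranging for μ₀: μ₀ = (μ_n·τ_n − τ_data·x̄)/τ₀ = (3.2888·0.694869 − 0.635697·4.2) / 0.059172 = -0.384642/0.059172 ≈ -6.5.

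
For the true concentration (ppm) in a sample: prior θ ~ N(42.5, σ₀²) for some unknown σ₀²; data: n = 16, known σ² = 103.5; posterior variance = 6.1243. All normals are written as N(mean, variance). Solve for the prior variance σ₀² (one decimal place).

σ₀² = 115.0

For the Normal–Normal model with known σ², precisions add: τ_n = τ₀ + n/σ².
So 1/σ₀² = 1/6.1243 − 16/103.5 = 0.163284 − 0.154589 = 0.008695.
Hence σ₀² = 1/0.008695 ≈ 115.0.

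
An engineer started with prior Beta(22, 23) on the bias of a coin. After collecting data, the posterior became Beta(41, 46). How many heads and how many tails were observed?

19 heads and 23 tails

A Beta(a, b) prior with s successes and f failures in binomial data gives a Beta(a+s, b+f) posterior.
So s = 41 − 22 = 19 and f = 46 − 23 = 23.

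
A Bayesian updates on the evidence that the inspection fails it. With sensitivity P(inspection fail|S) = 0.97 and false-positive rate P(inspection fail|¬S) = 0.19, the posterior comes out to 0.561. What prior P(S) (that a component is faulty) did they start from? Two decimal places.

In odds form, posterior odds = prior odds × likelihood ratio, so prior odds = posterior odds ÷ LR.
Posterior odds = 0.561/(1−0.561) = 1.2779. LR = 0.97/0.19 = 5.1053.
Prior odds = 1.2779/5.1053 = 0.2503, so P(S) = 0.2503/(1+0.2503) ≈ 0.20.

P(S) = 0.20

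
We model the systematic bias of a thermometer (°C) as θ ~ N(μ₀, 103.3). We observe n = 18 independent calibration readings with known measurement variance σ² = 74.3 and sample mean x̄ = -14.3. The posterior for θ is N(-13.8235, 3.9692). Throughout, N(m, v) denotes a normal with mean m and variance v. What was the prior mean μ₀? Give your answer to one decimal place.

μ₀ = -1.9

The posterior mean is a precision-weighted average: μ_n = (τ₀μ₀ + τ_data·x̄)/(τ₀+τ_data), with τ₀=1/σ₀² and τ_data=n/σ².
Here τ₀ = 1/103.3 = 0.009681 and τ_data = 18/74.3 = 0.242261, so τ_n = 0.251942.
Rearranging for μ₀: μ₀ = (μ_n·τ_n − τ_data·x̄)/τ₀ = (-13.8235·0.251942 − 0.242261·-14.3) / 0.009681 = -0.018388/0.009681 ≈ -1.9.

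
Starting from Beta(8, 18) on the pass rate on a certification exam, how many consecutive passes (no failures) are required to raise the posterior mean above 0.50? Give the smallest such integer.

After k passes and 0 failures the posterior is Beta(8+k, 18), with mean (8+k)/(8+18+k).
Set (8+k)/(26+k) > 0.50 and solve: k > (0.50·26 − 8)/(1 − 0.50) = 10.000.
The smallest integer exceeding 10.000 is 11, and checking k=11: (19)/(37) = 0.5135 > 0.50.

k = 11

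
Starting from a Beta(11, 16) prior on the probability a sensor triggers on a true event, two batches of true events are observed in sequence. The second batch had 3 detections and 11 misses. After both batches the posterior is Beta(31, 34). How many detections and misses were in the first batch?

Sequential conjugate updates are equivalent to a single update on the pooled data, so total successes = posterior α − prior α and total failures = posterior β − prior β.
Total across both batches: 31−11=20 detections, 34−16=18 misses.
Subtract the second batch: 20−3=17 detections and 18−11=7 misses.

17 detections and 7 misses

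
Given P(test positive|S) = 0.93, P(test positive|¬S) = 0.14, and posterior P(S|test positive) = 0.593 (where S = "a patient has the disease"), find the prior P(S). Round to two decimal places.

P(S) = 0.18

Bayes' rule in odds form gives O(S|E) = O(S)·[P(E|S)/P(E|¬S)], hence O(S) = O(S|E)/LR.
Posterior odds = 0.593/(1−0.593) = 1.4570. LR = 0.93/0.14 = 6.6429.
Prior odds = 1.4570/6.6429 = 0.2193, so P(S) = 0.2193/(1+0.2193) ≈ 0.18.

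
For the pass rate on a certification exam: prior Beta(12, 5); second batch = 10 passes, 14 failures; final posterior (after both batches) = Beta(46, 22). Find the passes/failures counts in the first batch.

Sequential conjugate updates are equivalent to a single update on the pooled data, so total successes = posterior α − prior α and total failures = posterior β − prior β.
Total across both batches: 46−12=34 passes, 22−5=17 failures.
Subtract the second batch: 34−10=24 passes and 17−14=3 failures.

24 passes and 3 failures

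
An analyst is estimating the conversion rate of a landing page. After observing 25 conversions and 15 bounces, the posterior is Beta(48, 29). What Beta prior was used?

Beta(23, 14)

Beta is conjugate to the binomial likelihood: posterior = Beta(α+s, β+f).
So α = 48 − 25 = 23 and β = 29 − 15 = 14.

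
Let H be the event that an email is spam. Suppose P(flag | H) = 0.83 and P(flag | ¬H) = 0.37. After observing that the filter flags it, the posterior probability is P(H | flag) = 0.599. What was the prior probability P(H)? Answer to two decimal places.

P(H) = 0.40

In odds form, posterior odds = prior odds × likelihood ratio, so prior odds = posterior odds ÷ LR.
Posterior odds = 0.599/(1−0.599) = 1.4938. LR = 0.83/0.37 = 2.2432.
Prior odds = 1.4938/2.2432 = 0.6659, so P(H) = 0.6659/(1+0.6659) ≈ 0.40.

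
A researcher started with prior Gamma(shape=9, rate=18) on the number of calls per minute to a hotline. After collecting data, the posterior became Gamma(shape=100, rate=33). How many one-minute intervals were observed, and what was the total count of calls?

A Gamma(α, β) prior (rate parametrization) on a Poisson rate with n observations summing to S gives posterior Gamma(α+S, β+n).
Matching: Σxᵢ = 100 − 9 = 91 and n = 33 − 18 = 15.

n = 15 one-minute intervals with total 91 calls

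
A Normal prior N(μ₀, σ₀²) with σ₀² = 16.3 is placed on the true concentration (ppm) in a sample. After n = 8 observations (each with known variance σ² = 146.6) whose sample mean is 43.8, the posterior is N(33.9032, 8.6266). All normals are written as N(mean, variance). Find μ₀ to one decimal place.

The posterior mean is a precision-weighted average: μ_n = (τ₀μ₀ + τ_data·x̄)/(τ₀+τ_data), with τ₀=1/σ₀² and τ_data=n/σ².
Here τ₀ = 1/16.3 = 0.061350 and τ_data = 8/146.6 = 0.054570, so τ_n = 0.115920.
Rearranging for μ₀: μ₀ = (μ_n·τ_n − τ_data·x̄)/τ₀ = (33.9032·0.115920 − 0.054570·43.8) / 0.061350 = 1.539893/0.061350 ≈ 25.1.

μ₀ = 25.1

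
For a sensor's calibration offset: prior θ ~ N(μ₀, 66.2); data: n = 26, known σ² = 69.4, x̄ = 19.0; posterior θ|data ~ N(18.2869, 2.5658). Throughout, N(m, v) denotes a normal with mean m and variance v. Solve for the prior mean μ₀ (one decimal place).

μ₀ = 0.6

The posterior mean is a precision-weighted average: μ_n = (τ₀μ₀ + τ_data·x̄)/(τ₀+τ_data), with τ₀=1/σ₀² and τ_data=n/σ².
Here τ₀ = 1/66.2 = 0.015106 and τ_data = 26/69.4 = 0.374640, so τ_n = 0.389746.
Rearranging for μ₀: μ₀ = (μ_n·τ_n − τ_data·x̄)/τ₀ = (18.2869·0.389746 − 0.374640·19.0) / 0.015106 = 0.009086/0.015106 ≈ 0.6.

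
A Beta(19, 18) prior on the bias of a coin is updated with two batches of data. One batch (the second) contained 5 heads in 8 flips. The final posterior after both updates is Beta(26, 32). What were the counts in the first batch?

Because Beta–binomial updating is additive in the counts, the combined data contributed (α_post−α_prior, β_post−β_prior) successes and failures.
Total across both batches: 26−19=7 heads, 32−18=14 tails.
Subtract the second batch: 7−5=2 heads and 14−3=11 tails.

2 heads and 11 tails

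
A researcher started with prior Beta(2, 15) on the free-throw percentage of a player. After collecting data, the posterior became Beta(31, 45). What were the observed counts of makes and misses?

29 makes and 30 misses

A Beta(α, β) prior with s successes and f failures in binomial data gives a Beta(α+s, β+f) posterior.
Match parameters: s=31−2=29, f=45−15=30.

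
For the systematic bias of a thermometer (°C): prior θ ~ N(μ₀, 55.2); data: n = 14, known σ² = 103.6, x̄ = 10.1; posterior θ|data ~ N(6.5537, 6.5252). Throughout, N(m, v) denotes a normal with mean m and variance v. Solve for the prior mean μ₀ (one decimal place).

μ₀ = -19.9

The posterior mean is a precision-weighted average: μ_n = (τ₀μ₀ + τ_data·x̄)/(τ₀+τ_data), with τ₀=1/σ₀² and τ_data=n/σ².
Here τ₀ = 1/55.2 = 0.018116 and τ_data = 14/103.6 = 0.135135, so τ_n = 0.153251.
Rearranging for μ₀: μ₀ = (μ_n·τ_n − τ_data·x̄)/τ₀ = (6.5537·0.153251 − 0.135135·10.1) / 0.018116 = -0.360502/0.018116 ≈ -19.9.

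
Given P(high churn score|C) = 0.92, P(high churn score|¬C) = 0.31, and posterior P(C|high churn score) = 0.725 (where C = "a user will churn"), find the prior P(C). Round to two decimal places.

P(C) = 0.47

Bayes' rule in odds form gives O(C|E) = O(C)·[P(E|C)/P(E|¬C)], hence O(C) = O(C|E)/LR.
Posterior odds = 0.725/(1−0.725) = 2.6364. LR = 0.92/0.31 = 2.9677.
Prior odds = 2.6364/2.9677 = 0.8884, so P(C) = 0.8884/(1+0.8884) ≈ 0.47.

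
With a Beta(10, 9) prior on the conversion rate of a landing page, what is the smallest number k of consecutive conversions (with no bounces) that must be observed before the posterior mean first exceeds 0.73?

After k conversions and 0 bounces the posterior is Beta(10+k, 9), with mean (10+k)/(10+9+k).
Set (10+k)/(19+k) > 0.73 and solve: k > (0.73·19 − 10)/(1 − 0.73) = 14.333.
The smallest integer exceeding 14.333 is 15, and checking k=15: (25)/(34) = 0.7353 > 0.73.

k = 15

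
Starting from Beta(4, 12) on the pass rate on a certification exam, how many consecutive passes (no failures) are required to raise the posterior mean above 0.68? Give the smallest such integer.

k = 22

After k passes and 0 failures the posterior is Beta(4+k, 12), with mean (4+k)/(4+12+k).
Set (4+k)/(16+k) > 0.68 and solve: k > (0.68·16 − 4)/(1 − 0.68) = 21.500.
The smallest integer exceeding 21.500 is 22, and checking k=22: (26)/(38) = 0.6842 > 0.68.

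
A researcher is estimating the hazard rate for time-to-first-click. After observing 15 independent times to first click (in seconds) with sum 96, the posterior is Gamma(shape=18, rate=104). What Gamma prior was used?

Gamma(shape=3, rate=8)

Gamma–exponential conjugacy: posterior shape = α + n, posterior rate = β + Σtᵢ.
So α = 18 − 15 = 3 and β = 104 − 96 = 8.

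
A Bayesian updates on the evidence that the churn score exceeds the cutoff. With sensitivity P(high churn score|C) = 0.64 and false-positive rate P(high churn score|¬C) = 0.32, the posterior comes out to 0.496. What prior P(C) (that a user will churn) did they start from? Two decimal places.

P(C) = 0.33

In odds form, posterior odds = prior odds × likelihood ratio, so prior odds = posterior odds ÷ LR.
Posterior odds = 0.496/(1−0.496) = 0.9841. LR = 0.64/0.32 = 2.0000.
Prior odds = 0.9841/2.0000 = 0.4920, so P(C) = 0.4920/(1+0.4920) ≈ 0.33.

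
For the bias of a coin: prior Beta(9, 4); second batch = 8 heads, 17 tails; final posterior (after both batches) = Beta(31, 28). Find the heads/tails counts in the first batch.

14 heads and 7 tails

Because Beta–binomial updating is additive in the counts, the combined data contributed (α_post−α_prior, β_post−β_prior) successes and failures.
Total across both batches: 31−9=22 heads, 28−4=24 tails.
Subtract the second batch: 22−8=14 heads and 24−17=7 tails.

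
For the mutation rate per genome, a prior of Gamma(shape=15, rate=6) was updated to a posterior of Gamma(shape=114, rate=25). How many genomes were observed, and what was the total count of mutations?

A Gamma(α, β) prior (rate parametrization) on a Poisson rate with n observations summing to S gives posterior Gamma(α+S, β+n).
Matching: Σxᵢ = 114 − 15 = 99 and n = 25 − 6 = 19.

n = 19 genomes with total 99 mutations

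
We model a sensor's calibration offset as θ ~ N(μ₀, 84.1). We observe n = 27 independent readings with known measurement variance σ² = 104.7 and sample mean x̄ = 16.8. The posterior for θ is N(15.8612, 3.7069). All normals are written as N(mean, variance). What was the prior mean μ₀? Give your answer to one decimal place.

With known observation variance, the Normal–Normal posterior has precision τ_n = τ₀ + n/σ² and mean μ_n = (τ₀μ₀ + (n/σ²)x̄)/τ_n.
Here τ₀ = 1/84.1 = 0.011891 and τ_data = 27/104.7 = 0.257880, so τ_n = 0.269771.
Rearranging for μ₀: μ₀ = (μ_n·τ_n − τ_data·x̄)/τ₀ = (15.8612·0.269771 − 0.257880·16.8) / 0.011891 = -0.053492/0.011891 ≈ -4.5.

μ₀ = -4.5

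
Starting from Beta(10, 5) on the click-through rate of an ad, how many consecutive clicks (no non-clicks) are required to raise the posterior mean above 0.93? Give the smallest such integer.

k = 57

After k clicks and 0 non-clicks the posterior is Beta(10+k, 5), with mean (10+k)/(10+5+k).
Set (10+k)/(15+k) > 0.93 and solve: k > (0.93·15 − 10)/(1 − 0.93) = 56.429.
The smallest integer exceeding 56.429 is 57, and checking k=57: (67)/(72) = 0.9306 > 0.93.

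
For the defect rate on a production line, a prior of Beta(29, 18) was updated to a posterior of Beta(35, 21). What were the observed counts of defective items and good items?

Beta is conjugate to the binomial likelihood: posterior = Beta(α+s, β+f).
Match parameters: s=35−29=6, f=21−18=3.

6 defective items and 3 good items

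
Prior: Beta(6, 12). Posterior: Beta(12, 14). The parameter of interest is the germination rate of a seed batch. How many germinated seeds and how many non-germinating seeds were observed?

6 germinated seeds and 2 non-germinating seeds

Under Beta–binomial conjugacy the posterior parameters are (a+s, b+f).
So s = 12 − 6 = 6 and f = 14 − 12 = 2.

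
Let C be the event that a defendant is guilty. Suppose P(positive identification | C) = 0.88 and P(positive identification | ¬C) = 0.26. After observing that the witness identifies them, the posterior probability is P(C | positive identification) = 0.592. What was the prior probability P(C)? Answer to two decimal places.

P(C) = 0.30

Bayes' rule in odds form gives O(C|E) = O(C)·[P(E|C)/P(E|¬C)], hence O(C) = O(C|E)/LR.
Posterior odds = 0.592/(1−0.592) = 1.4510. LR = 0.88/0.26 = 3.3846.
Prior odds = 1.4510/3.3846 = 0.4287, so P(C) = 0.4287/(1+0.4287) ≈ 0.30.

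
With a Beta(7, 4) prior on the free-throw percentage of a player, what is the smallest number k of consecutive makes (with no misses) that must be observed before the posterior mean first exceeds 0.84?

After k makes and 0 misses the posterior is Beta(7+k, 4), with mean (7+k)/(7+4+k).
Set (7+k)/(11+k) > 0.84 and solve: k > (0.84·11 − 7)/(1 − 0.84) = 14.000.
The smallest integer exceeding 14.000 is 15, and checking k=15: (22)/(26) = 0.8462 > 0.84.

k = 15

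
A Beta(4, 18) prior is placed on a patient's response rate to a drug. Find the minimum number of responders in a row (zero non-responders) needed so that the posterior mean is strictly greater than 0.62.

After k responders and 0 non-responders the posterior is Beta(4+k, 18), with mean (4+k)/(4+18+k).
Set (4+k)/(22+k) > 0.62 and solve: k > (0.62·22 − 4)/(1 − 0.62) = 25.368.
The smallest integer exceeding 25.368 is 26, and checking k=26: (30)/(48) = 0.6250 > 0.62.

k = 26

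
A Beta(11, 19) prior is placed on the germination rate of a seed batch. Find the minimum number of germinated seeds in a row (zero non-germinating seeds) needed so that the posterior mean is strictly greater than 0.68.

After k germinated seeds and 0 non-germinating seeds the posterior is Beta(11+k, 19), with mean (11+k)/(11+19+k).
Set (11+k)/(30+k) > 0.68 and solve: k > (0.68·30 − 11)/(1 − 0.68) = 29.375.
The smallest integer exceeding 29.375 is 30, and checking k=30: (41)/(60) = 0.6833 > 0.68.

k = 30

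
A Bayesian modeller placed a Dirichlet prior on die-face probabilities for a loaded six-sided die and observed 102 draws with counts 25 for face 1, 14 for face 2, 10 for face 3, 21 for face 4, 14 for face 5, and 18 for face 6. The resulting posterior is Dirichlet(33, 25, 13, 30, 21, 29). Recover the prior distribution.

Dirichlet(8, 11, 3, 9, 7, 11)

For a Dirichlet(α) prior with multinomial counts c, the posterior is Dirichlet(α + c) componentwise.
Subtract each count from the matching posterior parameter: 33−25=8, 25−14=11, 13−10=3, 30−21=9, 21−14=7, 29−18=11.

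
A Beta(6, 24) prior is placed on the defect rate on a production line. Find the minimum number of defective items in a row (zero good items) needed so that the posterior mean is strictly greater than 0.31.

After k defective items and 0 good items the posterior is Beta(6+k, 24), with mean (6+k)/(6+24+k).
Set (6+k)/(30+k) > 0.31 and solve: k > (0.31·30 − 6)/(1 − 0.31) = 4.783.
The smallest integer exceeding 4.783 is 5, and checking k=5: (11)/(35) = 0.3143 > 0.31.

k = 5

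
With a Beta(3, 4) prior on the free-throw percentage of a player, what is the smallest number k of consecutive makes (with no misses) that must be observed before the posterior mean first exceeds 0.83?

After k makes and 0 misses the posterior is Beta(3+k, 4), with mean (3+k)/(3+4+k).
Set (3+k)/(7+k) > 0.83 and solve: k > (0.83·7 − 3)/(1 − 0.83) = 16.529.
The smallest integer exceeding 16.529 is 17.

k = 17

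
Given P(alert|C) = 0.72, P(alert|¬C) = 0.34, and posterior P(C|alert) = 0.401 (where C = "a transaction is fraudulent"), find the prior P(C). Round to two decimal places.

P(C) = 0.24

Bayes' rule in odds form gives O(C|E) = O(C)·[P(E|C)/P(E|¬C)], hence O(C) = O(C|E)/LR.
Posterior odds = 0.401/(1−0.401) = 0.6694. LR = 0.72/0.34 = 2.1176.
Prior odds = 0.6694/2.1176 = 0.3161, so P(C) = 0.3161/(1+0.3161) ≈ 0.24.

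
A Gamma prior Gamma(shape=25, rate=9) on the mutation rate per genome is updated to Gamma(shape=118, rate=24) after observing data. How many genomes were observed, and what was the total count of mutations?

A Gamma(α, β) prior (rate parametrization) on a Poisson rate with n observations summing to S gives posterior Gamma(α+S, β+n).
Matching: Σxᵢ = 118 − 25 = 93 and n = 24 − 9 = 15.

n = 15 genomes with total 93 mutations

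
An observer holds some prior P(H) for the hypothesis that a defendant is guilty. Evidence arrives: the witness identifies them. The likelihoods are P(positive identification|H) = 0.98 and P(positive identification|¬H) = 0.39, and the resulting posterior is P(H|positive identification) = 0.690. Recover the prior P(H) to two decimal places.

P(H) = 0.47

In odds form, posterior odds = prior odds × likelihood ratio, so prior odds = posterior odds ÷ LR.
Posterior odds = 0.690/(1−0.690) = 2.2258. LR = 0.98/0.39 = 2.5128.
Prior odds = 2.2258/2.5128 = 0.8858, so P(H) = 0.8858/(1+0.8858) ≈ 0.47.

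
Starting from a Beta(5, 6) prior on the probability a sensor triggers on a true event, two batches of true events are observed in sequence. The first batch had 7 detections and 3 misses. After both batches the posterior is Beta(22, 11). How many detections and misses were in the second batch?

10 detections and 2 misses

Sequential conjugate updates are equivalent to a single update on the pooled data, so total successes = posterior α − prior α and total failures = posterior β − prior β.
Total across both batches: 22−5=17 detections, 11−6=5 misses.
Subtract the first batch: 17−7=10 detections and 5−3=2 misses.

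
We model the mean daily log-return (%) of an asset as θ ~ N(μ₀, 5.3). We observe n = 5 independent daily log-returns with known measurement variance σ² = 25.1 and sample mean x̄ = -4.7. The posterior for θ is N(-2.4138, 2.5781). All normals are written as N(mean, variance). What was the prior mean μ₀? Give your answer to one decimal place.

μ₀ = 0.0

With known observation variance, the Normal–Normal posterior has precision τ_n = τ₀ + n/σ² and mean μ_n = (τ₀μ₀ + (n/σ²)x̄)/τ_n.
Here τ₀ = 1/5.3 = 0.188679 and τ_data = 5/25.1 = 0.199203, so τ_n = 0.387882.
Rearranging for μ₀: μ₀ = (μ_n·τ_n − τ_data·x̄)/τ₀ = (-2.4138·0.387882 − 0.199203·-4.7) / 0.188679 = -0.000015/0.188679 ≈ 0.0.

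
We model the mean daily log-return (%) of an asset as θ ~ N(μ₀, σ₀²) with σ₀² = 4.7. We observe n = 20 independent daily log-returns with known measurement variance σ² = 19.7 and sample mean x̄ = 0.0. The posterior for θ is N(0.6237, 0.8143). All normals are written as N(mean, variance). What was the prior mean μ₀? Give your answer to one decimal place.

With known observation variance, the Normal–Normal posterior has precision τ_n = τ₀ + n/σ² and mean μ_n = (τ₀μ₀ + (n/σ²)x̄)/τ_n.
Here τ₀ = 1/4.7 = 0.212766 and τ_data = 20/19.7 = 1.015228, so τ_n = 1.227994.
Rearranging for μ₀: μ₀ = (μ_n·τ_n − τ_data·x̄)/τ₀ = (0.6237·1.227994 − 1.015228·0.0) / 0.212766 = 0.765900/0.212766 ≈ 3.6.

μ₀ = 3.6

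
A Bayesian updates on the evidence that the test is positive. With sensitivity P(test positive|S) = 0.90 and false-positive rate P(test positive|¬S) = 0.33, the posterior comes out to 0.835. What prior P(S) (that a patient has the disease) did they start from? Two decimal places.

In odds form, posterior odds = prior odds × likelihood ratio, so prior odds = posterior odds ÷ LR.
Posterior odds = 0.835/(1−0.835) = 5.0606. LR = 0.90/0.33 = 2.7273.
Prior odds = 5.0606/2.7273 = 1.8555, so P(S) = 1.8555/(1+1.8555) ≈ 0.65.

P(S) = 0.65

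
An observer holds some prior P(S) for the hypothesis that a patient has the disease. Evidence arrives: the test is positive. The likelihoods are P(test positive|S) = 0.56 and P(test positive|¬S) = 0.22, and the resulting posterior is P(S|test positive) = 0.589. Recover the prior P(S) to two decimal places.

P(S) = 0.36

In odds form, posterior odds = prior odds × likelihood ratio, so prior odds = posterior odds ÷ LR.
Posterior odds = 0.589/(1−0.589) = 1.4331. LR = 0.56/0.22 = 2.5455.
Prior odds = 1.4331/2.5455 = 0.5630, so P(S) = 0.5630/(1+0.5630) ≈ 0.36.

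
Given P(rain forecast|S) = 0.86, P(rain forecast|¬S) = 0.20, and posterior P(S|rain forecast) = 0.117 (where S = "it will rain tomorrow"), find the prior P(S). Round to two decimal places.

P(S) = 0.03

Bayes' rule in odds form gives O(S|E) = O(S)·[P(E|S)/P(E|¬S)], hence O(S) = O(S|E)/LR.
Posterior odds = 0.117/(1−0.117) = 0.1325. LR = 0.86/0.20 = 4.3000.
Prior odds = 0.1325/4.3000 = 0.0308, so P(S) = 0.0308/(1+0.0308) ≈ 0.03.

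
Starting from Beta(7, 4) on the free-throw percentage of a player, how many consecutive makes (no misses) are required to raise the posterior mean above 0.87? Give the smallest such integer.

After k makes and 0 misses the posterior is Beta(7+k, 4), with mean (7+k)/(7+4+k).
Set (7+k)/(11+k) > 0.87 and solve: k > (0.87·11 − 7)/(1 − 0.87) = 19.769.
The smallest integer exceeding 19.769 is 20.

k = 20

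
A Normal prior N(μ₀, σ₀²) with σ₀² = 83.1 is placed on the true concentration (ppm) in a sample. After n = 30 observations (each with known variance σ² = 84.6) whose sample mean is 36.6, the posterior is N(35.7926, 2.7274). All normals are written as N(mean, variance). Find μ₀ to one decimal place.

With known observation variance, the Normal–Normal posterior has precision τ_n = τ₀ + n/σ² and mean μ_n = (τ₀μ₀ + (n/σ²)x̄)/τ_n.
Here τ₀ = 1/83.1 = 0.012034 and τ_data = 30/84.6 = 0.354610, so τ_n = 0.366644.
Rearranging for μ₀: μ₀ = (μ_n·τ_n − τ_data·x̄)/τ₀ = (35.7926·0.366644 − 0.354610·36.6) / 0.012034 = 0.144416/0.012034 ≈ 12.0.

μ₀ = 12.0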